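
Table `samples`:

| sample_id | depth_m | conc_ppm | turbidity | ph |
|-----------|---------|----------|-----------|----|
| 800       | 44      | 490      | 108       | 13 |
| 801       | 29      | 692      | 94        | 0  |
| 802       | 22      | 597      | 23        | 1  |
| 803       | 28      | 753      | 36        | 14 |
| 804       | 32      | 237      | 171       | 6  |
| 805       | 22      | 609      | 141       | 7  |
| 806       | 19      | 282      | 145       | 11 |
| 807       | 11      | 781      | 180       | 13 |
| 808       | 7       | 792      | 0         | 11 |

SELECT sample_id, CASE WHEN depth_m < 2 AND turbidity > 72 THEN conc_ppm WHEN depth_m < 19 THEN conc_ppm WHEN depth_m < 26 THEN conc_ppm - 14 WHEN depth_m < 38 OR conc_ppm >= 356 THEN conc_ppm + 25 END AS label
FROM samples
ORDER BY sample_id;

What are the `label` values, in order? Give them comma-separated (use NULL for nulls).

515, 717, 583, 778, 262, 595, 268, 781, 792

sample_id=800: depth_m < 38 OR conc_ppm >= 356 → 515
sample_id=801: depth_m < 38 OR conc_ppm >= 356 → 717
sample_id=802: depth_m < 26 → 583
sample_id=803: depth_m < 38 OR conc_ppm >= 356 → 778
sample_id=804: depth_m < 38 OR conc_ppm >= 356 → 262
sample_id=805: depth_m < 26 → 595
sample_id=806: depth_m < 26 → 268
sample_id=807: depth_m < 19 → 781
sample_id=808: depth_m < 19 → 792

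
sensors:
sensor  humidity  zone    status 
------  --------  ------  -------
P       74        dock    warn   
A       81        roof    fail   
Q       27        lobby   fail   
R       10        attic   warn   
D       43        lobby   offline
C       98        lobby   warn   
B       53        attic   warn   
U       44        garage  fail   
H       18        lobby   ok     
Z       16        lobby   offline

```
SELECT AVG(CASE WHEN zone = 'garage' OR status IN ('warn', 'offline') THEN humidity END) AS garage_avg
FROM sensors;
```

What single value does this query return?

48.2857142857

sensor=P: ✓ → 74
sensor=A: ✗
sensor=Q: ✗
sensor=R: ✓ → 10
sensor=D: ✓ → 43
sensor=C: ✓ → 98
sensor=B: ✓ → 53
sensor=U: ✓ → 44
sensor=H: ✗
sensor=Z: ✓ → 16
garage_avg = (74 + 10 + 43 + 98 + 53 + 44 + 16) / 7 = 48.2857142857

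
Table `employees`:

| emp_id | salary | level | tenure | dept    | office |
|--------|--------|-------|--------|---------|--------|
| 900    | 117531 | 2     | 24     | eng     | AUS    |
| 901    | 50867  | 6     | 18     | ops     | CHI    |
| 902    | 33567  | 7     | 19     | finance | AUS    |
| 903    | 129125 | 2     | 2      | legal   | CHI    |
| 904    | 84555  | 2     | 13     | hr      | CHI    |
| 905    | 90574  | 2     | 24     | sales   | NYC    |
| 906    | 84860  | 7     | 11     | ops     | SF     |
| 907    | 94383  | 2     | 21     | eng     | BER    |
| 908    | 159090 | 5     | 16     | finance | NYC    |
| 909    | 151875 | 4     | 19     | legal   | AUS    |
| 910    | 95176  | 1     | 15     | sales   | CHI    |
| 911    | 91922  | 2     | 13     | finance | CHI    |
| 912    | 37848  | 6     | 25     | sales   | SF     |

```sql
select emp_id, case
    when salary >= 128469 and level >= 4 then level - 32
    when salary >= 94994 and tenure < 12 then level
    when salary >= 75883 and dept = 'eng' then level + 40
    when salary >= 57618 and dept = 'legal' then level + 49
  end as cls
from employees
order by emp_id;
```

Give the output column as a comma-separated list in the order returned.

emp_id=900: salary >= 75883 and dept = 'eng' → 42
emp_id=901: (no match → NULL) → NULL
emp_id=902: (no match → NULL) → NULL
emp_id=903: salary >= 94994 and tenure < 12 → 2
emp_id=904: (no match → NULL) → NULL
emp_id=905: (no match → NULL) → NULL
emp_id=906: (no match → NULL) → NULL
emp_id=907: salary >= 75883 and dept = 'eng' → 42
emp_id=908: salary >= 128469 and level >= 4 → -27
emp_id=909: salary >= 128469 and level >= 4 → -28
emp_id=910: (no match → NULL) → NULL
emp_id=911: (no match → NULL) → NULL
emp_id=912: (no match → NULL) → NULL

42, NULL, NULL, 2, NULL, NULL, NULL, 42, -27, -28, NULL, NULL, NULL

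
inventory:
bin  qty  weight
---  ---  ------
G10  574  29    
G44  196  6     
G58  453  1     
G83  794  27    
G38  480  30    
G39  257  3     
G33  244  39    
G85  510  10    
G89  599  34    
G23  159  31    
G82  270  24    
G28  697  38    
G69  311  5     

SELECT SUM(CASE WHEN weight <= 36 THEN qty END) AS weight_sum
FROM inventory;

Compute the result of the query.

bin=G10: ✓ → 574
bin=G44: ✓ → 196
bin=G58: ✓ → 453
bin=G83: ✓ → 794
bin=G38: ✓ → 480
bin=G39: ✓ → 257
bin=G33: ✗
bin=G85: ✓ → 510
bin=G89: ✓ → 599
bin=G23: ✓ → 159
bin=G82: ✓ → 270
bin=G28: ✗
bin=G69: ✓ → 311
weight_sum = 574 + 196 + 453 + 794 + 480 + 257 + 510 + 599 + 159 + 270 + 311 = 4603

4603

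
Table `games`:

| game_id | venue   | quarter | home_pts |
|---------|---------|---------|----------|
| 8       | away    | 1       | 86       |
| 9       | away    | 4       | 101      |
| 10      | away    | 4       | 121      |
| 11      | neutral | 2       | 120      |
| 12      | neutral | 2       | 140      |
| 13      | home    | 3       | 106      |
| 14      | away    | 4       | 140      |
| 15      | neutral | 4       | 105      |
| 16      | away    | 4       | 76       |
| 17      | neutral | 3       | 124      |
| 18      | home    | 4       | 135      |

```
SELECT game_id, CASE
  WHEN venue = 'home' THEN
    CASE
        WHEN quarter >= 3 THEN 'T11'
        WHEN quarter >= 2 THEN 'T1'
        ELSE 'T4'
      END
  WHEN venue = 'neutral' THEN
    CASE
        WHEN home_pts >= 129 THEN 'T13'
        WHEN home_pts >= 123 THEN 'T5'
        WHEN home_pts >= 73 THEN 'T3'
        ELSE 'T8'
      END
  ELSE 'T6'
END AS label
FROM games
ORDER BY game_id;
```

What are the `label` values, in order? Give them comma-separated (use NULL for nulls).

T6, T6, T6, T3, T13, T11, T6, T3, T6, T5, T11

game_id=8: venue='away' → outer ELSE → T6
game_id=9: venue='away' → outer ELSE → T6
game_id=10: venue='away' → outer ELSE → T6
game_id=11: venue='neutral' → inner[home_pts >= 73] → T3
game_id=12: venue='neutral' → inner[home_pts >= 129] → T13
game_id=13: venue='home' → inner[quarter >= 3] → T11
game_id=14: venue='away' → outer ELSE → T6
game_id=15: venue='neutral' → inner[home_pts >= 73] → T3
game_id=16: venue='away' → outer ELSE → T6
game_id=17: venue='neutral' → inner[home_pts >= 123] → T5
game_id=18: venue='home' → inner[quarter >= 3] → T11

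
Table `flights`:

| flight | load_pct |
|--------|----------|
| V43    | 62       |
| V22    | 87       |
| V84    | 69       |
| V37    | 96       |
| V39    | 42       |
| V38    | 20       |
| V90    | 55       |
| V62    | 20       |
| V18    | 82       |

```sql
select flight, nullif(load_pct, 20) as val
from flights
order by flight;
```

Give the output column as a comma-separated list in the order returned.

82, 87, 96, NULL, 42, 62, NULL, 69, 55

flight=V18: load_pct=82 vs 20: differ → 82
flight=V22: load_pct=87 vs 20: differ → 87
flight=V37: load_pct=96 vs 20: differ → 96
flight=V38: load_pct=20 vs 20: equal → NULL
flight=V39: load_pct=42 vs 20: differ → 42
flight=V43: load_pct=62 vs 20: differ → 62
flight=V62: load_pct=20 vs 20: equal → NULL
flight=V84: load_pct=69 vs 20: differ → 69
flight=V90: load_pct=55 vs 20: differ → 55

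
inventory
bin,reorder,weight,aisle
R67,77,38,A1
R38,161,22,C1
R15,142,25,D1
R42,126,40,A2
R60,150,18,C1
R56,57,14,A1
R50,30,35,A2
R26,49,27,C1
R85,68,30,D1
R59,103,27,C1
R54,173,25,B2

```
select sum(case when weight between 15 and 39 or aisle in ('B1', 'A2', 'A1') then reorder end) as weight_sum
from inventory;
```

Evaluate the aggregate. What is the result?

1136

bin=R67: ✓ → 77
bin=R38: ✓ → 161
bin=R15: ✓ → 142
bin=R42: ✓ → 126
bin=R60: ✓ → 150
bin=R56: ✓ → 57
bin=R50: ✓ → 30
bin=R26: ✓ → 49
bin=R85: ✓ → 68
bin=R59: ✓ → 103
bin=R54: ✓ → 173
weight_sum = 77 + 161 + 142 + 126 + 150 + 57 + 30 + 49 + 68 + 103 + 173 = 1136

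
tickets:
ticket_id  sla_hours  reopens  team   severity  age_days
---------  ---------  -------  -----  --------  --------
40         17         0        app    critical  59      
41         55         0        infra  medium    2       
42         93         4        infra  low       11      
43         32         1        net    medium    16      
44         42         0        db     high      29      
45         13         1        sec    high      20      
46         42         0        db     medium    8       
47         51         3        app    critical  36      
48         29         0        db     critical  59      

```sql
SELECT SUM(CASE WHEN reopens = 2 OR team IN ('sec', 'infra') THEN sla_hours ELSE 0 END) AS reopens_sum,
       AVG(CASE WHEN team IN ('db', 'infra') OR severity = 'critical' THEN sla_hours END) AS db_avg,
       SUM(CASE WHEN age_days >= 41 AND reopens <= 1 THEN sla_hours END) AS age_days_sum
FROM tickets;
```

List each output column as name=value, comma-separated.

[reopens_sum: reopens = 2 OR team IN ('sec', 'infra')]
ticket_id=40: ✗
ticket_id=41: ✓ → 55
ticket_id=42: ✓ → 93
ticket_id=43: ✗
ticket_id=44: ✗
ticket_id=45: ✓ → 13
ticket_id=46: ✗
ticket_id=47: ✗
ticket_id=48: ✗
reopens_sum = 55 + 93 + 13 = 161
—
[db_avg: team IN ('db', 'infra') OR severity = 'critical']
ticket_id=40: ✓ → 17
ticket_id=41: ✓ → 55
ticket_id=42: ✓ → 93
ticket_id=43: ✗
ticket_id=44: ✓ → 42
ticket_id=45: ✗
ticket_id=46: ✓ → 42
ticket_id=47: ✓ → 51
ticket_id=48: ✓ → 29
db_avg = (17 + 55 + 93 + 42 + 42 + 51 + 29) / 7 = 47
—
[age_days_sum: age_days >= 41 AND reopens <= 1]
ticket_id=40: ✓ → 17
ticket_id=41: ✗
ticket_id=42: ✗
ticket_id=43: ✗
ticket_id=44: ✗
ticket_id=45: ✗
ticket_id=46: ✗
ticket_id=47: ✗
ticket_id=48: ✓ → 29
age_days_sum = 17 + 29 = 46

reopens_sum=161, db_avg=47, age_days_sum=46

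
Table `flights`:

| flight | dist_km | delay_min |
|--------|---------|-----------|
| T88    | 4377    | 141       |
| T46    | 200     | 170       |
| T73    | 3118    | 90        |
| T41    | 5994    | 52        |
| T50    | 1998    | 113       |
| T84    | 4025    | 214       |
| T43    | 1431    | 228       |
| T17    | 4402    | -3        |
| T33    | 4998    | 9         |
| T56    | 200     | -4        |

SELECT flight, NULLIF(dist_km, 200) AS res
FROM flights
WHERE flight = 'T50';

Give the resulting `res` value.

1998

flight = T50: dist_km=1998, delay_min=113.
dist_km=1998 vs 200: differ → 1998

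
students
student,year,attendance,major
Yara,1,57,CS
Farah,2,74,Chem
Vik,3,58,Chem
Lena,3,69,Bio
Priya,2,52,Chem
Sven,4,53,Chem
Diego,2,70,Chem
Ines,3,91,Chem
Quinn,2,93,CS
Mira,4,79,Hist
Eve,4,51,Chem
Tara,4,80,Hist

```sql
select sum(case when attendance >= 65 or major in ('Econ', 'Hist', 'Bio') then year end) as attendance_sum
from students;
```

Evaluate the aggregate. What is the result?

student=Yara: ✗
student=Farah: ✓ → 2
student=Vik: ✗
student=Lena: ✓ → 3
student=Priya: ✗
student=Sven: ✗
student=Diego: ✓ → 2
student=Ines: ✓ → 3
student=Quinn: ✓ → 2
student=Mira: ✓ → 4
student=Eve: ✗
student=Tara: ✓ → 4
attendance_sum = 2 + 3 + 2 + 3 + 2 + 4 + 4 = 20

20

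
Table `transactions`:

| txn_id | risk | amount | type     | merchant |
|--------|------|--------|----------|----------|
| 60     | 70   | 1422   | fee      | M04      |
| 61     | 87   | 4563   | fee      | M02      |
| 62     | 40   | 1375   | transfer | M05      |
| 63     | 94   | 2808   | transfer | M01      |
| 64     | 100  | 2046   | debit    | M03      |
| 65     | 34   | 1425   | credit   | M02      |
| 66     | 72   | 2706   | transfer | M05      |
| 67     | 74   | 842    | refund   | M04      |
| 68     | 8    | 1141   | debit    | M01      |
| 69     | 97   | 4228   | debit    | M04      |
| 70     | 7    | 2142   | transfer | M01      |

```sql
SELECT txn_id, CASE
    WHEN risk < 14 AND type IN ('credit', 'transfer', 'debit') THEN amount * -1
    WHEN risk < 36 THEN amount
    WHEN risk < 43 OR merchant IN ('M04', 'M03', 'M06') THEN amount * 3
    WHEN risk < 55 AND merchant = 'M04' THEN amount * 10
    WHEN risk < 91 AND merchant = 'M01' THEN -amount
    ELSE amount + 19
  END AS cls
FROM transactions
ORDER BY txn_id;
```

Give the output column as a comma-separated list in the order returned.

4266, 4582, 4125, 2827, 6138, 1425, 2725, 2526, -1141, 12684, -2142

txn_id=60: risk < 43 OR merchant IN ('M04', 'M03', 'M06') → 4266
txn_id=61: ELSE → 4582
txn_id=62: risk < 43 OR merchant IN ('M04', 'M03', 'M06') → 4125
txn_id=63: ELSE → 2827
txn_id=64: risk < 43 OR merchant IN ('M04', 'M03', 'M06') → 6138
txn_id=65: risk < 36 → 1425
txn_id=66: ELSE → 2725
txn_id=67: risk < 43 OR merchant IN ('M04', 'M03', 'M06') → 2526
txn_id=68: risk < 14 AND type IN ('credit', 'transfer', 'debit') → -1141
txn_id=69: risk < 43 OR merchant IN ('M04', 'M03', 'M06') → 12684
txn_id=70: risk < 14 AND type IN ('credit', 'transfer', 'debit') → -2142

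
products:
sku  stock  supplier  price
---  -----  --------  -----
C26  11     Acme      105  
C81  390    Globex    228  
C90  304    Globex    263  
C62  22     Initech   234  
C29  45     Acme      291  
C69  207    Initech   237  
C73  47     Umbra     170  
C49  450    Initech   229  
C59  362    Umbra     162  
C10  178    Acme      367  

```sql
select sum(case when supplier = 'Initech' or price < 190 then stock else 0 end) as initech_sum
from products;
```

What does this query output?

sku=C26: ✓ → 11
sku=C81: ✗
sku=C90: ✗
sku=C62: ✓ → 22
sku=C29: ✗
sku=C69: ✓ → 207
sku=C73: ✓ → 47
sku=C49: ✓ → 450
sku=C59: ✓ → 362
sku=C10: ✗
initech_sum = 11 + 22 + 207 + 47 + 450 + 362 = 1099

1099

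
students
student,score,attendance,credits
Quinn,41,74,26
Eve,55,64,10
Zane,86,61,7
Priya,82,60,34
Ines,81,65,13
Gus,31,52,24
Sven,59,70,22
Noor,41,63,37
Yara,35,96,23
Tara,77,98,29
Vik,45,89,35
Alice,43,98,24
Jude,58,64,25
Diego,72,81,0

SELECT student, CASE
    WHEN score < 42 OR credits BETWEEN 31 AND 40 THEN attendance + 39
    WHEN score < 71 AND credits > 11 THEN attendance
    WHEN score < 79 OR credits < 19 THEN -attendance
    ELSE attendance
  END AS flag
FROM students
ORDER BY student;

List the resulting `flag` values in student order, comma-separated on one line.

student=Alice: score < 71 AND credits > 11 → 98
student=Diego: score < 79 OR credits < 19 → -81
student=Eve: score < 79 OR credits < 19 → -64
student=Gus: score < 42 OR credits BETWEEN 31 AND 40 → 91
student=Ines: score < 79 OR credits < 19 → -65
student=Jude: score < 71 AND credits > 11 → 64
student=Noor: score < 42 OR credits BETWEEN 31 AND 40 → 102
student=Priya: score < 42 OR credits BETWEEN 31 AND 40 → 99
student=Quinn: score < 42 OR credits BETWEEN 31 AND 40 → 113
student=Sven: score < 71 AND credits > 11 → 70
student=Tara: score < 79 OR credits < 19 → -98
student=Vik: score < 42 OR credits BETWEEN 31 AND 40 → 128
student=Yara: score < 42 OR credits BETWEEN 31 AND 40 → 135
student=Zane: score < 79 OR credits < 19 → -61

98, -81, -64, 91, -65, 64, 102, 99, 113, 70, -98, 128, 135, -61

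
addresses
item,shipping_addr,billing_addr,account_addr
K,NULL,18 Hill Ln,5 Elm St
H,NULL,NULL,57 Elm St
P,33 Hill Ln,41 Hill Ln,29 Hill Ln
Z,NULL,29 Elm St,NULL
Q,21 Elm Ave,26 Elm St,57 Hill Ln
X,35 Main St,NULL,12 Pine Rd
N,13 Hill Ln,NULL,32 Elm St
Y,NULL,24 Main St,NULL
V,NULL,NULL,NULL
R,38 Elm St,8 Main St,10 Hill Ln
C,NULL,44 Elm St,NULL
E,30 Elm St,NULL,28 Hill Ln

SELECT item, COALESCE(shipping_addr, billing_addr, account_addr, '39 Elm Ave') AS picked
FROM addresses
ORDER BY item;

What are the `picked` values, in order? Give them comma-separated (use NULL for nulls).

item=C: shipping_addr=NULL, billing_addr=44 Elm St → 44 Elm St
item=E: shipping_addr=30 Elm St → 30 Elm St
item=H: shipping_addr=NULL, billing_addr=NULL, account_addr=57 Elm St → 57 Elm St
item=K: shipping_addr=NULL, billing_addr=18 Hill Ln → 18 Hill Ln
item=N: shipping_addr=13 Hill Ln → 13 Hill Ln
item=P: shipping_addr=33 Hill Ln → 33 Hill Ln
item=Q: shipping_addr=21 Elm Ave → 21 Elm Ave
item=R: shipping_addr=38 Elm St → 38 Elm St
item=V: shipping_addr=NULL, billing_addr=NULL, account_addr=NULL, → literal 39 Elm Ave → 39 Elm Ave
item=X: shipping_addr=35 Main St → 35 Main St
item=Y: shipping_addr=NULL, billing_addr=24 Main St → 24 Main St
item=Z: shipping_addr=NULL, billing_addr=29 Elm St → 29 Elm St

44 Elm St, 30 Elm St, 57 Elm St, 18 Hill Ln, 13 Hill Ln, 33 Hill Ln, 21 Elm Ave, 38 Elm St, 39 Elm Ave, 35 Main St, 24 Main St, 29 Elm St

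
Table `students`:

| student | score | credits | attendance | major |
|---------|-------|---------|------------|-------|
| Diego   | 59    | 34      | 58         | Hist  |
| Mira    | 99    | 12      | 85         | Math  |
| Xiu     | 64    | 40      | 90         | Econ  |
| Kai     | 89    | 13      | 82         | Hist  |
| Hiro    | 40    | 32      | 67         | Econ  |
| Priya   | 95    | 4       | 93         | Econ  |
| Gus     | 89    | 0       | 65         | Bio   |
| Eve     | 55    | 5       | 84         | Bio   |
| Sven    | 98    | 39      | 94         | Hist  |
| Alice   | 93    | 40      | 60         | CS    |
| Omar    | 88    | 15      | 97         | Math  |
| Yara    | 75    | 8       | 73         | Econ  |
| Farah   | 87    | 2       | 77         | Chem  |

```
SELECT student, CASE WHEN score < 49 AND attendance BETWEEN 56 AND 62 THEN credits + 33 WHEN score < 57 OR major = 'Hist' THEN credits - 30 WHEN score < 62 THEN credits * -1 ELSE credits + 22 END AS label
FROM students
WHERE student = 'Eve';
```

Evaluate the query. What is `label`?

student = Eve: score=55, credits=5, attendance=84, major=Bio.
score < 49 AND attendance BETWEEN 56 AND 62 → false
score < 57 OR major = 'Hist' → true → -25

-25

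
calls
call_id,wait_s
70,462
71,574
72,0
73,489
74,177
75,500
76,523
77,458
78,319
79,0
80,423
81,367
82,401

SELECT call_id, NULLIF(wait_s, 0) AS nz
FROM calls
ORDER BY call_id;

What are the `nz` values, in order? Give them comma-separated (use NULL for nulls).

462, 574, NULL, 489, 177, 500, 523, 458, 319, NULL, 423, 367, 401

call_id=70: wait_s=462 vs 0: differ → 462
call_id=71: wait_s=574 vs 0: differ → 574
call_id=72: wait_s=0 vs 0: equal → NULL
call_id=73: wait_s=489 vs 0: differ → 489
call_id=74: wait_s=177 vs 0: differ → 177
call_id=75: wait_s=500 vs 0: differ → 500
call_id=76: wait_s=523 vs 0: differ → 523
call_id=77: wait_s=458 vs 0: differ → 458
call_id=78: wait_s=319 vs 0: differ → 319
call_id=79: wait_s=0 vs 0: equal → NULL
call_id=80: wait_s=423 vs 0: differ → 423
call_id=81: wait_s=367 vs 0: differ → 367
call_id=82: wait_s=401 vs 0: differ → 401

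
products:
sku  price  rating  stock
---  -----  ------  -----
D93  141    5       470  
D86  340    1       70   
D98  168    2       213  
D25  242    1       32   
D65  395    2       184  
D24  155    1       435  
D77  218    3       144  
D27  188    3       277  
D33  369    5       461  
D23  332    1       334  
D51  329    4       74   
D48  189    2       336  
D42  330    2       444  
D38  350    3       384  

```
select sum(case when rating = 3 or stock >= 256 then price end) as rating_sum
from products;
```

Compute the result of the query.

sku=D93: ✓ → 141
sku=D86: ✗
sku=D98: ✗
sku=D25: ✗
sku=D65: ✗
sku=D24: ✓ → 155
sku=D77: ✓ → 218
sku=D27: ✓ → 188
sku=D33: ✓ → 369
sku=D23: ✓ → 332
sku=D51: ✗
sku=D48: ✓ → 189
sku=D42: ✓ → 330
sku=D38: ✓ → 350
rating_sum = 141 + 155 + 218 + 188 + 369 + 332 + 189 + 330 + 350 = 2272

2272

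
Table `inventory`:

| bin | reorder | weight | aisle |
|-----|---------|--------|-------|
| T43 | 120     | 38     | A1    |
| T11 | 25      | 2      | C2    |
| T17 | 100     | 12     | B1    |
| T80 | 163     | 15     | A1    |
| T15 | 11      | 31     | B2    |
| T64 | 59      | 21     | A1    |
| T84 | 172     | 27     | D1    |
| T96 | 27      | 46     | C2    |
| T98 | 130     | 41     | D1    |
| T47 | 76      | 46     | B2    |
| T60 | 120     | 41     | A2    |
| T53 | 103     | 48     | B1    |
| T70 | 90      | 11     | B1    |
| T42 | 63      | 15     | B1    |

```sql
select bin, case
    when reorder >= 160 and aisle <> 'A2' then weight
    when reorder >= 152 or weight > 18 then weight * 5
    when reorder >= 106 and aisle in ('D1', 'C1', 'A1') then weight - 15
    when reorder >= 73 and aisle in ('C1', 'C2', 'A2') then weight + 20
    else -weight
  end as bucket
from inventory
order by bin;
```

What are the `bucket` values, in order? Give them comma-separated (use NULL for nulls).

bin=T11: ELSE → -2
bin=T15: reorder >= 152 or weight > 18 → 155
bin=T17: ELSE → -12
bin=T42: ELSE → -15
bin=T43: reorder >= 152 or weight > 18 → 190
bin=T47: reorder >= 152 or weight > 18 → 230
bin=T53: reorder >= 152 or weight > 18 → 240
bin=T60: reorder >= 152 or weight > 18 → 205
bin=T64: reorder >= 152 or weight > 18 → 105
bin=T70: ELSE → -11
bin=T80: reorder >= 160 and aisle <> 'A2' → 15
bin=T84: reorder >= 160 and aisle <> 'A2' → 27
bin=T96: reorder >= 152 or weight > 18 → 230
bin=T98: reorder >= 152 or weight > 18 → 205

-2, 155, -12, -15, 190, 230, 240, 205, 105, -11, 15, 27, 230, 205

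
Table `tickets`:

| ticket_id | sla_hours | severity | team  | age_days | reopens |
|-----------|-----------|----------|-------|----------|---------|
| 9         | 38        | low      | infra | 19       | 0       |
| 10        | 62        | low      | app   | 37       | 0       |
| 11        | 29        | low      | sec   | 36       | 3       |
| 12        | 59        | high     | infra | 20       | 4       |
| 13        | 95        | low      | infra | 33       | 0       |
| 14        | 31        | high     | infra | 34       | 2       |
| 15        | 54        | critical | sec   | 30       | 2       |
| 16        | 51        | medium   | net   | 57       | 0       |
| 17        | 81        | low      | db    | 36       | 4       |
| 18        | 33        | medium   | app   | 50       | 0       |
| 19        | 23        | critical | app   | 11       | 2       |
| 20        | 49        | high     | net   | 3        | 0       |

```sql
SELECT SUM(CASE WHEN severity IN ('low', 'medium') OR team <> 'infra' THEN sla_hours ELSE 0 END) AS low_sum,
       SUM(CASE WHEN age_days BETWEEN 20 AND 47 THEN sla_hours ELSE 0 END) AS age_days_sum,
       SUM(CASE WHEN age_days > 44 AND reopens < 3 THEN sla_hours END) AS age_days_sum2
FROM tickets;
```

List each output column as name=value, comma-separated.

low_sum=515, age_days_sum=411, age_days_sum2=84

[low_sum: severity IN ('low', 'medium') OR team <> 'infra']
ticket_id=9: ✓ → 38
ticket_id=10: ✓ → 62
ticket_id=11: ✓ → 29
ticket_id=12: ✗
ticket_id=13: ✓ → 95
ticket_id=14: ✗
ticket_id=15: ✓ → 54
ticket_id=16: ✓ → 51
ticket_id=17: ✓ → 81
ticket_id=18: ✓ → 33
ticket_id=19: ✓ → 23
ticket_id=20: ✓ → 49
low_sum = 38 + 62 + 29 + 95 + 54 + 51 + 81 + 33 + 23 + 49 = 515
—
[age_days_sum: age_days BETWEEN 20 AND 47]
ticket_id=9: ✗
ticket_id=10: ✓ → 62
ticket_id=11: ✓ → 29
ticket_id=12: ✓ → 59
ticket_id=13: ✓ → 95
ticket_id=14: ✓ → 31
ticket_id=15: ✓ → 54
ticket_id=16: ✗
ticket_id=17: ✓ → 81
ticket_id=18: ✗
ticket_id=19: ✗
ticket_id=20: ✗
age_days_sum = 62 + 29 + 59 + 95 + 31 + 54 + 81 = 411
—
[age_days_sum2: age_days > 44 AND reopens < 3]
ticket_id=9: ✗
ticket_id=10: ✗
ticket_id=11: ✗
ticket_id=12: ✗
ticket_id=13: ✗
ticket_id=14: ✗
ticket_id=15: ✗
ticket_id=16: ✓ → 51
ticket_id=17: ✗
ticket_id=18: ✓ → 33
ticket_id=19: ✗
ticket_id=20: ✗
age_days_sum2 = 51 + 33 = 84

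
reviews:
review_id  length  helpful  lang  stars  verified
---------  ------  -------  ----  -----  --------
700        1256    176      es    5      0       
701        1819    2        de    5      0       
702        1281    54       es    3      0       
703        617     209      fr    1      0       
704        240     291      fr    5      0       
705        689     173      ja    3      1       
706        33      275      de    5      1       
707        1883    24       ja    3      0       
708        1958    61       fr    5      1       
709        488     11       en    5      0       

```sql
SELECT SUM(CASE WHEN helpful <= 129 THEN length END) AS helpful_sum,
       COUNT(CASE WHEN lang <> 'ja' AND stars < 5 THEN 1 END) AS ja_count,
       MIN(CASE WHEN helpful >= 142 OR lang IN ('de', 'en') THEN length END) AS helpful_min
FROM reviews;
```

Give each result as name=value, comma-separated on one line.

[helpful_sum: helpful <= 129]
review_id=700: ✗
review_id=701: ✓ → 1819
review_id=702: ✓ → 1281
review_id=703: ✗
review_id=704: ✗
review_id=705: ✗
review_id=706: ✗
review_id=707: ✓ → 1883
review_id=708: ✓ → 1958
review_id=709: ✓ → 488
helpful_sum = 1819 + 1281 + 1883 + 1958 + 488 = 7429
—
[ja_count: lang <> 'ja' AND stars < 5]
review_id=700: ✗
review_id=701: ✗
review_id=702: ✓ → 1
review_id=703: ✓ → 1
review_id=704: ✗
review_id=705: ✗
review_id=706: ✗
review_id=707: ✗
review_id=708: ✗
review_id=709: ✗
ja_count = COUNT(1, 1) = 2
—
[helpful_min: helpful >= 142 OR lang IN ('de', 'en')]
review_id=700: ✓ → 1256
review_id=701: ✓ → 1819
review_id=702: ✗
review_id=703: ✓ → 617
review_id=704: ✓ → 240
review_id=705: ✓ → 689
review_id=706: ✓ → 33
review_id=707: ✗
review_id=708: ✗
review_id=709: ✓ → 488
helpful_min = MIN(1256, 1819, 617, 240, 689, 33, 488) = 33

helpful_sum=7429, ja_count=2, helpful_min=33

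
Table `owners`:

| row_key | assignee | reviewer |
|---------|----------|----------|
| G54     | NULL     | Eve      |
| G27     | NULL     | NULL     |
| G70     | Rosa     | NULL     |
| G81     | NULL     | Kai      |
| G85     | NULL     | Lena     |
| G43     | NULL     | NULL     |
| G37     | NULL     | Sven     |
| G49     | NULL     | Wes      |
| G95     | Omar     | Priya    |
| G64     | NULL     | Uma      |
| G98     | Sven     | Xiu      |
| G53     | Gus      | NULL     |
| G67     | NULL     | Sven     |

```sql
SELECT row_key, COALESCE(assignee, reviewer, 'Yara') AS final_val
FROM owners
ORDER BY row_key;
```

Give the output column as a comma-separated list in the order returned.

row_key=G27: assignee=NULL, reviewer=NULL, → literal Yara → Yara
row_key=G37: assignee=NULL, reviewer=Sven → Sven
row_key=G43: assignee=NULL, reviewer=NULL, → literal Yara → Yara
row_key=G49: assignee=NULL, reviewer=Wes → Wes
row_key=G53: assignee=Gus → Gus
row_key=G54: assignee=NULL, reviewer=Eve → Eve
row_key=G64: assignee=NULL, reviewer=Uma → Uma
row_key=G67: assignee=NULL, reviewer=Sven → Sven
row_key=G70: assignee=Rosa → Rosa
row_key=G81: assignee=NULL, reviewer=Kai → Kai
row_key=G85: assignee=NULL, reviewer=Lena → Lena
row_key=G95: assignee=Omar → Omar
row_key=G98: assignee=Sven → Sven

Yara, Sven, Yara, Wes, Gus, Eve, Uma, Sven, Rosa, Kai, Lena, Omar, Sven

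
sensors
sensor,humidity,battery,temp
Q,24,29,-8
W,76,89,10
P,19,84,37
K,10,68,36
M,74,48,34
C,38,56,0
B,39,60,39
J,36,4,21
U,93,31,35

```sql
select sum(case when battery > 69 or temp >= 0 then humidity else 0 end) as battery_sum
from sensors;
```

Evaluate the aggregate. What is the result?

sensor=Q: ✗
sensor=W: ✓ → 76
sensor=P: ✓ → 19
sensor=K: ✓ → 10
sensor=M: ✓ → 74
sensor=C: ✓ → 38
sensor=B: ✓ → 39
sensor=J: ✓ → 36
sensor=U: ✓ → 93
battery_sum = 76 + 19 + 10 + 74 + 38 + 39 + 36 + 93 = 385

385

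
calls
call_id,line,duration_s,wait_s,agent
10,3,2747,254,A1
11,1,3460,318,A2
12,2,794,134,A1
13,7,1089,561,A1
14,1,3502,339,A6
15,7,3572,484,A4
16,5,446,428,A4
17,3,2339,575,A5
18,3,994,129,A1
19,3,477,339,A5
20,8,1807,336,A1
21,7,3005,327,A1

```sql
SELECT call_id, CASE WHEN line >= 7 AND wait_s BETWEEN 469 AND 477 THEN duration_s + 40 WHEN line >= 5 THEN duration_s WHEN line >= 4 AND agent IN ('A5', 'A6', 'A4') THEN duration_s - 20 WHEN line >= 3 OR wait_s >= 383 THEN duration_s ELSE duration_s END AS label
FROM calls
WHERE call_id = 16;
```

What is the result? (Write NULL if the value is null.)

call_id = 16: line=5, duration_s=446, wait_s=428, agent=A4.
line >= 7 AND wait_s BETWEEN 469 AND 477 → false
line >= 5 → true → 446

446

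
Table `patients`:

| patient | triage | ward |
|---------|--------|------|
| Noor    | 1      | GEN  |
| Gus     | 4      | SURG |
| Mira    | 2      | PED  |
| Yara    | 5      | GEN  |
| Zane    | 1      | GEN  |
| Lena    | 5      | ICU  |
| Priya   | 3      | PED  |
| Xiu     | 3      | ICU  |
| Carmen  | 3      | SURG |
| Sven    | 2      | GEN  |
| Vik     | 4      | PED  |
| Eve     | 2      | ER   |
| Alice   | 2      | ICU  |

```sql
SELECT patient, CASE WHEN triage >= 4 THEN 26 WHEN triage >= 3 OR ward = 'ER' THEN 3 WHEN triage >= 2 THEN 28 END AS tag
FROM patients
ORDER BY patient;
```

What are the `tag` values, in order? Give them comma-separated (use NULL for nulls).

patient=Alice: triage >= 2 → 28
patient=Carmen: triage >= 3 OR ward = 'ER' → 3
patient=Eve: triage >= 3 OR ward = 'ER' → 3
patient=Gus: triage >= 4 → 26
patient=Lena: triage >= 4 → 26
patient=Mira: triage >= 2 → 28
patient=Noor: (no match → NULL) → NULL
patient=Priya: triage >= 3 OR ward = 'ER' → 3
patient=Sven: triage >= 2 → 28
patient=Vik: triage >= 4 → 26
patient=Xiu: triage >= 3 OR ward = 'ER' → 3
patient=Yara: triage >= 4 → 26
patient=Zane: (no match → NULL) → NULL

28, 3, 3, 26, 26, 28, NULL, 3, 28, 26, 3, 26, NULL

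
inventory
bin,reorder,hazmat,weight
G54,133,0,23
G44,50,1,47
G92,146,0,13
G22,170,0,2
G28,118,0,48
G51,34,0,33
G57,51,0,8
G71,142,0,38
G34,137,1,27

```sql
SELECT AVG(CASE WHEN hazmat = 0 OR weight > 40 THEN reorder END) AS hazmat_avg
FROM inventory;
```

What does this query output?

105.5

bin=G54: ✓ → 133
bin=G44: ✓ → 50
bin=G92: ✓ → 146
bin=G22: ✓ → 170
bin=G28: ✓ → 118
bin=G51: ✓ → 34
bin=G57: ✓ → 51
bin=G71: ✓ → 142
bin=G34: ✗
hazmat_avg = (133 + 50 + 146 + 170 + 118 + 34 + 51 + 142) / 8 = 105.5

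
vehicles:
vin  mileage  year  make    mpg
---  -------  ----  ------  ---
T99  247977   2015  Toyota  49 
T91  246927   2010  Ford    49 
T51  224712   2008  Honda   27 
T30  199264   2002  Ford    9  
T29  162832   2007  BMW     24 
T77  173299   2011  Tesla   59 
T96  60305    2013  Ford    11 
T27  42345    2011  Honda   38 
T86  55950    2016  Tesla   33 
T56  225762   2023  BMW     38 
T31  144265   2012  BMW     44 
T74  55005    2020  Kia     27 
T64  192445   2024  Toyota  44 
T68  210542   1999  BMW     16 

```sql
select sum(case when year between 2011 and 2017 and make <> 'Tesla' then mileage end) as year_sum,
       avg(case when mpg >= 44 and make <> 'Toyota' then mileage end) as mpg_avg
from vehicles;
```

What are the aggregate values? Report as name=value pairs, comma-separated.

[year_sum: year between 2011 and 2017 and make <> 'Tesla']
vin=T99: ✓ → 247977
vin=T91: ✗
vin=T51: ✗
vin=T30: ✗
vin=T29: ✗
vin=T77: ✗
vin=T96: ✓ → 60305
vin=T27: ✓ → 42345
vin=T86: ✗
vin=T56: ✗
vin=T31: ✓ → 144265
vin=T74: ✗
vin=T64: ✗
vin=T68: ✗
year_sum = 247977 + 60305 + 42345 + 144265 = 494892
—
[mpg_avg: mpg >= 44 and make <> 'Toyota']
vin=T99: ✗
vin=T91: ✓ → 246927
vin=T51: ✗
vin=T30: ✗
vin=T29: ✗
vin=T77: ✓ → 173299
vin=T96: ✗
vin=T27: ✗
vin=T86: ✗
vin=T56: ✗
vin=T31: ✓ → 144265
vin=T74: ✗
vin=T64: ✗
vin=T68: ✗
mpg_avg = (246927 + 173299 + 144265) / 3 = 188163.6666666667

year_sum=494892, mpg_avg=188163.6666666667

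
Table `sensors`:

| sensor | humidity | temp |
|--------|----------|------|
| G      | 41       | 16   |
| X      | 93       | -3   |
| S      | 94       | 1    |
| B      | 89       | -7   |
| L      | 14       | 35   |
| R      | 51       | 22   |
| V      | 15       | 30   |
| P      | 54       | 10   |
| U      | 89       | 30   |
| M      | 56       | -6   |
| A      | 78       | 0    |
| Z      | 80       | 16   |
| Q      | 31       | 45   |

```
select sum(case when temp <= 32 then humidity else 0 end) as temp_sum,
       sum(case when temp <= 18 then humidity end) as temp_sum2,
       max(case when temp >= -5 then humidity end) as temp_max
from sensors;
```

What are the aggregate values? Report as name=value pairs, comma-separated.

temp_sum=740, temp_sum2=585, temp_max=94

[temp_sum: temp <= 32]
sensor=G: ✓ → 41
sensor=X: ✓ → 93
sensor=S: ✓ → 94
sensor=B: ✓ → 89
sensor=L: ✗
sensor=R: ✓ → 51
sensor=V: ✓ → 15
sensor=P: ✓ → 54
sensor=U: ✓ → 89
sensor=M: ✓ → 56
sensor=A: ✓ → 78
sensor=Z: ✓ → 80
sensor=Q: ✗
temp_sum = 41 + 93 + 94 + 89 + 51 + 15 + 54 + 89 + 56 + 78 + 80 = 740
—
[temp_sum2: temp <= 18]
sensor=G: ✓ → 41
sensor=X: ✓ → 93
sensor=S: ✓ → 94
sensor=B: ✓ → 89
sensor=L: ✗
sensor=R: ✗
sensor=V: ✗
sensor=P: ✓ → 54
sensor=U: ✗
sensor=M: ✓ → 56
sensor=A: ✓ → 78
sensor=Z: ✓ → 80
sensor=Q: ✗
temp_sum2 = 41 + 93 + 94 + 89 + 54 + 56 + 78 + 80 = 585
—
[temp_max: temp >= -5]
sensor=G: ✓ → 41
sensor=X: ✓ → 93
sensor=S: ✓ → 94
sensor=B: ✗
sensor=L: ✓ → 14
sensor=R: ✓ → 51
sensor=V: ✓ → 15
sensor=P: ✓ → 54
sensor=U: ✓ → 89
sensor=M: ✗
sensor=A: ✓ → 78
sensor=Z: ✓ → 80
sensor=Q: ✓ → 31
temp_max = MAX(41, 93, 94, 14, 51, 15, 54, 89, 78, 80, 31) = 94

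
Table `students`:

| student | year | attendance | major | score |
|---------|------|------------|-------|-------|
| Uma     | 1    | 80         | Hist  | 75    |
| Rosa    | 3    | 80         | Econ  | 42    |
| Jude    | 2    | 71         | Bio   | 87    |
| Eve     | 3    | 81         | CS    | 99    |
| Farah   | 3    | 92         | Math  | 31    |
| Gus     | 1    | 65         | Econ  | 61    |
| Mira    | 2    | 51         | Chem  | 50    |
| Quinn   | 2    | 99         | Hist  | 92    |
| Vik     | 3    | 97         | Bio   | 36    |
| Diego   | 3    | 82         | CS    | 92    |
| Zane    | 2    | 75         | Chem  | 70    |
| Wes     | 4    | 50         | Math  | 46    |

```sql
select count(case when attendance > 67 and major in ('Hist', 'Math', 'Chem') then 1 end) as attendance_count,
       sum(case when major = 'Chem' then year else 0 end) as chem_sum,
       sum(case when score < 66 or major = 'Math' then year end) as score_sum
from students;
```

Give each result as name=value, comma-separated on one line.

attendance_count=4, chem_sum=4, score_sum=16

[attendance_count: attendance > 67 and major in ('Hist', 'Math', 'Chem')]
student=Uma: ✓ → 1
student=Rosa: ✗
student=Jude: ✗
student=Eve: ✗
student=Farah: ✓ → 1
student=Gus: ✗
student=Mira: ✗
student=Quinn: ✓ → 1
student=Vik: ✗
student=Diego: ✗
student=Zane: ✓ → 1
student=Wes: ✗
attendance_count = COUNT(1, 1, 1, 1) = 4
—
[chem_sum: major = 'Chem']
student=Uma: ✗
student=Rosa: ✗
student=Jude: ✗
student=Eve: ✗
student=Farah: ✗
student=Gus: ✗
student=Mira: ✓ → 2
student=Quinn: ✗
student=Vik: ✗
student=Diego: ✗
student=Zane: ✓ → 2
student=Wes: ✗
chem_sum = 2 + 2 = 4
—
[score_sum: score < 66 or major = 'Math']
student=Uma: ✗
student=Rosa: ✓ → 3
student=Jude: ✗
student=Eve: ✗
student=Farah: ✓ → 3
student=Gus: ✓ → 1
student=Mira: ✓ → 2
student=Quinn: ✗
student=Vik: ✓ → 3
student=Diego: ✗
student=Zane: ✗
student=Wes: ✓ → 4
score_sum = 3 + 3 + 1 + 2 + 3 + 4 = 16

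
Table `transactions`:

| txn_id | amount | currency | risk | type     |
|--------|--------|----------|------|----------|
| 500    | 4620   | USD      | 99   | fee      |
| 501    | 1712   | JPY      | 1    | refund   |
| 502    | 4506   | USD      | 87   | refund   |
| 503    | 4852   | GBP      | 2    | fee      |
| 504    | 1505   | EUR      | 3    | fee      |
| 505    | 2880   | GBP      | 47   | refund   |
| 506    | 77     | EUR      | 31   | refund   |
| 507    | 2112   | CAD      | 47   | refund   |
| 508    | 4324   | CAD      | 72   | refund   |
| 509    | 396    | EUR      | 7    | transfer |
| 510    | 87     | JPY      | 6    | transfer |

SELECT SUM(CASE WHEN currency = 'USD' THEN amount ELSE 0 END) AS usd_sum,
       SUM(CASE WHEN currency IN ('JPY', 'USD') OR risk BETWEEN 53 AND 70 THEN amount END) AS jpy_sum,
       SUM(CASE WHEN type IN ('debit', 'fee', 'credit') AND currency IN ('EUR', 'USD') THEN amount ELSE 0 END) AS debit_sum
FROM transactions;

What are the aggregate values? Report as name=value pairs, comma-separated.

[usd_sum: currency = 'USD']
txn_id=500: ✓ → 4620
txn_id=501: ✗
txn_id=502: ✓ → 4506
txn_id=503: ✗
txn_id=504: ✗
txn_id=505: ✗
txn_id=506: ✗
txn_id=507: ✗
txn_id=508: ✗
txn_id=509: ✗
txn_id=510: ✗
usd_sum = 4620 + 4506 = 9126
—
[jpy_sum: currency IN ('JPY', 'USD') OR risk BETWEEN 53 AND 70]
txn_id=500: ✓ → 4620
txn_id=501: ✓ → 1712
txn_id=502: ✓ → 4506
txn_id=503: ✗
txn_id=504: ✗
txn_id=505: ✗
txn_id=506: ✗
txn_id=507: ✗
txn_id=508: ✗
txn_id=509: ✗
txn_id=510: ✓ → 87
jpy_sum = 4620 + 1712 + 4506 + 87 = 10925
—
[debit_sum: type IN ('debit', 'fee', 'credit') AND currency IN ('EUR', 'USD')]
txn_id=500: ✓ → 4620
txn_id=501: ✗
txn_id=502: ✗
txn_id=503: ✗
txn_id=504: ✓ → 1505
txn_id=505: ✗
txn_id=506: ✗
txn_id=507: ✗
txn_id=508: ✗
txn_id=509: ✗
txn_id=510: ✗
debit_sum = 4620 + 1505 = 6125

usd_sum=9126, jpy_sum=10925, debit_sum=6125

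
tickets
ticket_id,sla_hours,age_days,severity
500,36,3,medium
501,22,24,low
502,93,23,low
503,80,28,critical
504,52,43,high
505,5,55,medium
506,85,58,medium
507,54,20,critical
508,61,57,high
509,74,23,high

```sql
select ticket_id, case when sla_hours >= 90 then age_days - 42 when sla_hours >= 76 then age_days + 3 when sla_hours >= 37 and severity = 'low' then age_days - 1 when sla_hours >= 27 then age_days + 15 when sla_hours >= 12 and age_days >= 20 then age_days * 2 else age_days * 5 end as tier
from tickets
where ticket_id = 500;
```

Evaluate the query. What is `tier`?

ticket_id = 500: sla_hours=36, age_days=3, severity=medium.
sla_hours >= 90 → false
sla_hours >= 76 → false
sla_hours >= 37 and severity = 'low' → false
sla_hours >= 27 → true → 18

18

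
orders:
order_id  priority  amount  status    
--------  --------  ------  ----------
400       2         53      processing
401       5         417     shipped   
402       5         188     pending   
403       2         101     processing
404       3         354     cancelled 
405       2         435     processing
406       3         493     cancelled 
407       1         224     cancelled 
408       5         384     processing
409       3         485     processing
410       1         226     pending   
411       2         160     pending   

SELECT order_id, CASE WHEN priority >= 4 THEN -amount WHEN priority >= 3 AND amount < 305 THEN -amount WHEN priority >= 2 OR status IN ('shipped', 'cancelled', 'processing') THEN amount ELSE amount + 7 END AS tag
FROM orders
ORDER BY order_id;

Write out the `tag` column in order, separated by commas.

53, -417, -188, 101, 354, 435, 493, 224, -384, 485, 233, 160

order_id=400: priority >= 2 OR status IN ('shipped', 'cancelled', 'processing') → 53
order_id=401: priority >= 4 → -417
order_id=402: priority >= 4 → -188
order_id=403: priority >= 2 OR status IN ('shipped', 'cancelled', 'processing') → 101
order_id=404: priority >= 2 OR status IN ('shipped', 'cancelled', 'processing') → 354
order_id=405: priority >= 2 OR status IN ('shipped', 'cancelled', 'processing') → 435
order_id=406: priority >= 2 OR status IN ('shipped', 'cancelled', 'processing') → 493
order_id=407: priority >= 2 OR status IN ('shipped', 'cancelled', 'processing') → 224
order_id=408: priority >= 4 → -384
order_id=409: priority >= 2 OR status IN ('shipped', 'cancelled', 'processing') → 485
order_id=410: ELSE → 233
order_id=411: priority >= 2 OR status IN ('shipped', 'cancelled', 'processing') → 160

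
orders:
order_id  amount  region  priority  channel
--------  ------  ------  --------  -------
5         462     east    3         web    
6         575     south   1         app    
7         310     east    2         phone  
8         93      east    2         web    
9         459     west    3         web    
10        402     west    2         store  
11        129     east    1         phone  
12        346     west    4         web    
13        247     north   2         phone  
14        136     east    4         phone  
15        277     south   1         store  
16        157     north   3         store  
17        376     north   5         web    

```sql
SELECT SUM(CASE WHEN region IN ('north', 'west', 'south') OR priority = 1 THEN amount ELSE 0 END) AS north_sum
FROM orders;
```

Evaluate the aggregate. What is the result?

2968

order_id=5: ✗
order_id=6: ✓ → 575
order_id=7: ✗
order_id=8: ✗
order_id=9: ✓ → 459
order_id=10: ✓ → 402
order_id=11: ✓ → 129
order_id=12: ✓ → 346
order_id=13: ✓ → 247
order_id=14: ✗
order_id=15: ✓ → 277
order_id=16: ✓ → 157
order_id=17: ✓ → 376
north_sum = 575 + 459 + 402 + 129 + 346 + 247 + 277 + 157 + 376 = 2968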